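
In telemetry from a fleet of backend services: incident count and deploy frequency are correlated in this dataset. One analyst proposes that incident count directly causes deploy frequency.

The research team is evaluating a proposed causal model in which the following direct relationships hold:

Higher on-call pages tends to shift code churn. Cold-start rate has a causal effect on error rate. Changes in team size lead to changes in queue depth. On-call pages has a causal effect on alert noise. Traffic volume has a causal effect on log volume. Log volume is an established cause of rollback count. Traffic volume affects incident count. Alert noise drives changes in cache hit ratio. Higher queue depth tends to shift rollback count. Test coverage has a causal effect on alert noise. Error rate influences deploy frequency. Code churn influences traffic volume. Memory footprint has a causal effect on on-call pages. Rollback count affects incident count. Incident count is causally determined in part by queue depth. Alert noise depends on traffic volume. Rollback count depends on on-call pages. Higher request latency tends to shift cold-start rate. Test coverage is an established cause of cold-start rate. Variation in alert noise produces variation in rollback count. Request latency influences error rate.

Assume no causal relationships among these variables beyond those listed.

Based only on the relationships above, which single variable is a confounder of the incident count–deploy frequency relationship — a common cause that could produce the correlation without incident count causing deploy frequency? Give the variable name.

test coverage

Test coverage has a causal path to incident count (test coverage → alert noise → rollback count → incident count) and a separate causal path to deploy frequency (test coverage → cold-start rate → error rate → deploy frequency), so it is a common cause of both.
No stated relationship gives incident count a causal route to deploy frequency, so the correlation is explained by the shared upstream cause rather than a direct effect.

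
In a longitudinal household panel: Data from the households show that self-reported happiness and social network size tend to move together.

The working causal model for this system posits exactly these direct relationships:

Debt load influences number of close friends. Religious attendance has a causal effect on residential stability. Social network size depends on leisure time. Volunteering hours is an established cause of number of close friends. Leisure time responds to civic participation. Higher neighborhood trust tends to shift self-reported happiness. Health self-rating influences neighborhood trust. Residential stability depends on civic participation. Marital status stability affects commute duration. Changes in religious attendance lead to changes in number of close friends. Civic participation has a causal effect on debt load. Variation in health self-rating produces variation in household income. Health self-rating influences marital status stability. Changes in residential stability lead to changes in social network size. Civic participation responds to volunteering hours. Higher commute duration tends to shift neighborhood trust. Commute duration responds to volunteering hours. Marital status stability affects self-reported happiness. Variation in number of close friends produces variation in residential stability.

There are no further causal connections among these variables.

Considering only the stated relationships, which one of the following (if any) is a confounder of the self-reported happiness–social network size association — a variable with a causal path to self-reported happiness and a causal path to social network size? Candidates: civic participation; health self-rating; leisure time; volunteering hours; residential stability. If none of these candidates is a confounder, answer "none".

volunteering hours

Volunteering hours causes self-reported happiness (volunteering hours → commute duration → neighborhood trust → self-reported happiness) and also causes social network size (volunteering hours → number of close friends → residential stability → social network size); it is a common cause of both.
Each of the other candidates lacks a causal path to at least one of self-reported happiness and social network size, so they do not confound the relationship.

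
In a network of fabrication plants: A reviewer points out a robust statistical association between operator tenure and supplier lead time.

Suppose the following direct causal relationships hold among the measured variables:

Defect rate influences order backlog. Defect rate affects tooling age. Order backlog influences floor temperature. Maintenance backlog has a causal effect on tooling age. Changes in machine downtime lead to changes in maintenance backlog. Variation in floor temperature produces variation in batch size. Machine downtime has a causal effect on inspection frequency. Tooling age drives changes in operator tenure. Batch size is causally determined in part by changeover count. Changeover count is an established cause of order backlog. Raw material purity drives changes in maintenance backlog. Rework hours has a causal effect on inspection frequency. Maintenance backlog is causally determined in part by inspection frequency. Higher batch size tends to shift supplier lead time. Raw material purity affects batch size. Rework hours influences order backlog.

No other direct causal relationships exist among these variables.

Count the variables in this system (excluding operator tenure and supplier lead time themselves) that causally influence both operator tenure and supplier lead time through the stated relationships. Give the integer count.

The common causes are: defect rate (to operator tenure via defect rate → tooling age → operator tenure; to supplier lead time via defect rate → order backlog → floor temperature → batch size → supplier lead time); raw material purity (to operator tenure via raw material purity → maintenance backlog → tooling age → operator tenure; to supplier lead time via raw material purity → batch size → supplier lead time); rework hours (to operator tenure via rework hours → inspection frequency → maintenance backlog → tooling age → operator tenure; to supplier lead time via rework hours → order backlog → floor temperature → batch size → supplier lead time).
Every other variable lacks a causal path to at least one of operator tenure and supplier lead time.

3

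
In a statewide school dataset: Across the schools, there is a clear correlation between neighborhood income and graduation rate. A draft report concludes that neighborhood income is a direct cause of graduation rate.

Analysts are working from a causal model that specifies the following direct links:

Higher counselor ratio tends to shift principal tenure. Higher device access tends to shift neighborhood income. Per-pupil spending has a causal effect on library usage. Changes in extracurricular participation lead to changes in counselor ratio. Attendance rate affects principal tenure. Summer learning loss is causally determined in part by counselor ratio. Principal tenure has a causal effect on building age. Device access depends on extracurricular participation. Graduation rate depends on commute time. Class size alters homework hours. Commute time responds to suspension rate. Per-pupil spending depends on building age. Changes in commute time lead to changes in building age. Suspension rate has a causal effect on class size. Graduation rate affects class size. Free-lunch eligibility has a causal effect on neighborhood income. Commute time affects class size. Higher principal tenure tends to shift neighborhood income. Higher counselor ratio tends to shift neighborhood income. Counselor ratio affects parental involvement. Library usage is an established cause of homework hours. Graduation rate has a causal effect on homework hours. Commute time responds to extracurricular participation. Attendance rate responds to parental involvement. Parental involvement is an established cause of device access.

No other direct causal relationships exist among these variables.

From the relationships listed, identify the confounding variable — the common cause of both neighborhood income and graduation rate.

extracurricular participation

Extracurricular participation has a causal path to neighborhood income (extracurricular participation → counselor ratio → neighborhood income) and a separate causal path to graduation rate (extracurricular participation → commute time → graduation rate), so it is a common cause of both.
No stated relationship gives neighborhood income a causal route to graduation rate, so the correlation is explained by the shared upstream cause rather than a direct effect.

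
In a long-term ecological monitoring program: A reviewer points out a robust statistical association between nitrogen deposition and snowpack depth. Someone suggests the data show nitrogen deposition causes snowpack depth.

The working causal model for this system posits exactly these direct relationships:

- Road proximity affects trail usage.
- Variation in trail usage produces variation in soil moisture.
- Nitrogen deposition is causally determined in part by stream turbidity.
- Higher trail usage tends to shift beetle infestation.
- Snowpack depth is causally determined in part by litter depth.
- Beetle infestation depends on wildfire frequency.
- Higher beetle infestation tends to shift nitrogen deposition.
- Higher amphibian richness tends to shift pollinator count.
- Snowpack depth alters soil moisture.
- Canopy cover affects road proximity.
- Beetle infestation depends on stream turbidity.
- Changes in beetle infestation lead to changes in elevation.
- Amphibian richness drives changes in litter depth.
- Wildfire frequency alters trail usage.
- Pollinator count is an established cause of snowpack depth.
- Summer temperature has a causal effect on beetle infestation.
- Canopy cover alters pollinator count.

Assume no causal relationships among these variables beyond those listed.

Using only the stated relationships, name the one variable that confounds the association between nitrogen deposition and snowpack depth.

Canopy cover has a causal path to nitrogen deposition (canopy cover → road proximity → trail usage → beetle infestation → nitrogen deposition) and a separate causal path to snowpack depth (canopy cover → pollinator count → snowpack depth), so it is a common cause of both.
No stated relationship gives nitrogen deposition a causal route to snowpack depth, so the correlation is explained by the shared upstream cause rather than a direct effect.

canopy cover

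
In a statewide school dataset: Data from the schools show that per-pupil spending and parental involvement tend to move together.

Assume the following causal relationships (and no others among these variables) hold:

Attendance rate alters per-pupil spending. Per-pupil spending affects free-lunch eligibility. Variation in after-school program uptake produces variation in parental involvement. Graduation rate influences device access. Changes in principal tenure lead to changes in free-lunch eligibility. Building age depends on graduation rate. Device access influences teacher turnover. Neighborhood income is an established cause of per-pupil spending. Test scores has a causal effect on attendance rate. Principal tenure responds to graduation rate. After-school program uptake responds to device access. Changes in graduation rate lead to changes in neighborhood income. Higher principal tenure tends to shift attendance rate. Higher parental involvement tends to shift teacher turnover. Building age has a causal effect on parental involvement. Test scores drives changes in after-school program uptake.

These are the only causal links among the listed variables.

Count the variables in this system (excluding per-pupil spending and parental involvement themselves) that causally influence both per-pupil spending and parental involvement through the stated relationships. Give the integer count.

2

The common causes are: graduation rate (to per-pupil spending via graduation rate → neighborhood income → per-pupil spending; to parental involvement via graduation rate → building age → parental involvement); test scores (to per-pupil spending via test scores → attendance rate → per-pupil spending; to parental involvement via test scores → after-school program uptake → parental involvement).
Every other variable lacks a causal path to at least one of per-pupil spending and parental involvement.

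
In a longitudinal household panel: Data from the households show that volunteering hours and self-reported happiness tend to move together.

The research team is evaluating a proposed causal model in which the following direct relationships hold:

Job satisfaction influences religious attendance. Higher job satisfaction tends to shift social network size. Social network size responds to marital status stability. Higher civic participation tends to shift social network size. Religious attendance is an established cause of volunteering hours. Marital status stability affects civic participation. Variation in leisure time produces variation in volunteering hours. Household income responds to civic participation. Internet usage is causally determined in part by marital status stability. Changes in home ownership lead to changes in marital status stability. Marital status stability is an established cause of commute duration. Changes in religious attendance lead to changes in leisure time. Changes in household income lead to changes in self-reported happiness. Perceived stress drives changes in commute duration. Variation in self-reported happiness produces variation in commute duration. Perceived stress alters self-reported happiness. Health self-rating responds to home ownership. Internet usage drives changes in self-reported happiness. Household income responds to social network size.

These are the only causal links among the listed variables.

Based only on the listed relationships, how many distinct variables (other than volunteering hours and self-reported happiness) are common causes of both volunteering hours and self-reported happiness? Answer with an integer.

1

The common causes are: job satisfaction (to volunteering hours via job satisfaction → religious attendance → volunteering hours; to self-reported happiness via job satisfaction → social network size → household income → self-reported happiness).
Every other variable lacks a causal path to at least one of volunteering hours and self-reported happiness.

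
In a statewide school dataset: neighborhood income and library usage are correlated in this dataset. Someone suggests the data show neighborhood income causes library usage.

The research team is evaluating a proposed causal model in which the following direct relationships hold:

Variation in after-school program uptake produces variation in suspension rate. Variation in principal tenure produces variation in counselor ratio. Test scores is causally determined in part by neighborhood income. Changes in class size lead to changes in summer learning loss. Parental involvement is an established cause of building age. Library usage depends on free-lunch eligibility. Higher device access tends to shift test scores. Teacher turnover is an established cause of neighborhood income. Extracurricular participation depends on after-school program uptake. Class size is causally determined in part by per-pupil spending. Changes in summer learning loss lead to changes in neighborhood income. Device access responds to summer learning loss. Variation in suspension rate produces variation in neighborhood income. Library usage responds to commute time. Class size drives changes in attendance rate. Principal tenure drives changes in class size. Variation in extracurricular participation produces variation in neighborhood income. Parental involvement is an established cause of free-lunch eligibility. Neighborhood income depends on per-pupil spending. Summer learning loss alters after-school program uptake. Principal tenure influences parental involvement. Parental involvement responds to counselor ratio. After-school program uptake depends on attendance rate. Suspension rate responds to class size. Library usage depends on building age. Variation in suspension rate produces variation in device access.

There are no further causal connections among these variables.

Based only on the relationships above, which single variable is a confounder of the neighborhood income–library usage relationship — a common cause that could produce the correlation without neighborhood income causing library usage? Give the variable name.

Principal tenure has a causal path to neighborhood income (principal tenure → class size → suspension rate → neighborhood income) and a separate causal path to library usage (principal tenure → parental involvement → free-lunch eligibility → library usage), so it is a common cause of both.
No stated relationship gives neighborhood income a causal route to library usage, so the correlation is explained by the shared upstream cause rather than a direct effect.

principal tenure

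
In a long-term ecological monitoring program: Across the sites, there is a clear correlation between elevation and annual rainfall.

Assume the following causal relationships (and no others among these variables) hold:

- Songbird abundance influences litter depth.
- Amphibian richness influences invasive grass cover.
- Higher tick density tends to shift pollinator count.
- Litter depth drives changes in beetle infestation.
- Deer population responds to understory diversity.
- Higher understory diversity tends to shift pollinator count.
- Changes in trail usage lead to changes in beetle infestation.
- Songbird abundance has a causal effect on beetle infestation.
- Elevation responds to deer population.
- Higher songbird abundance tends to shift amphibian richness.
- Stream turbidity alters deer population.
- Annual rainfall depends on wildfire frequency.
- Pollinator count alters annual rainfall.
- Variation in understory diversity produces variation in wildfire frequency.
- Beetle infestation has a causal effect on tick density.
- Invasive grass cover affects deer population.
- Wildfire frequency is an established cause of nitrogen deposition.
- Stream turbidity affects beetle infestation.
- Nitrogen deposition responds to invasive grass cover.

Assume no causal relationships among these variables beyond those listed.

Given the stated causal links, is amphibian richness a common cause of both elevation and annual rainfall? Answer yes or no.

Amphibian richness has no stated causal path to annual rainfall. A confounder must cause both variables, so amphibian richness does not qualify.

no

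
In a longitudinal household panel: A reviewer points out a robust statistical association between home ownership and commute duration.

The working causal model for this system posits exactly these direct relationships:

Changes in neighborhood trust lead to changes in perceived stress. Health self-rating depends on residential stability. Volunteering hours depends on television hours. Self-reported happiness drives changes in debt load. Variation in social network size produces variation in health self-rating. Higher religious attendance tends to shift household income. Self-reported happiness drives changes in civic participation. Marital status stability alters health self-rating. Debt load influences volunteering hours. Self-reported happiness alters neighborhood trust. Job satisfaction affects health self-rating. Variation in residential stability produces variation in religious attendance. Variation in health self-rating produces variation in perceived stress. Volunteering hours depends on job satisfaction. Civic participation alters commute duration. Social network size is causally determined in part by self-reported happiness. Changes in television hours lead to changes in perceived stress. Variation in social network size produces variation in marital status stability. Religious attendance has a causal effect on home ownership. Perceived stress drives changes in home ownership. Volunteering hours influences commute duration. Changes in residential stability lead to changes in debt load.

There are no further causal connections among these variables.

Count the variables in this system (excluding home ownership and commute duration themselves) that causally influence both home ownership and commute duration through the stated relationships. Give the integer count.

The common causes are: job satisfaction (to home ownership via job satisfaction → health self-rating → perceived stress → home ownership; to commute duration via job satisfaction → volunteering hours → commute duration); residential stability (to home ownership via residential stability → religious attendance → home ownership; to commute duration via residential stability → debt load → volunteering hours → commute duration); self-reported happiness (to home ownership via self-reported happiness → neighborhood trust → perceived stress → home ownership; to commute duration via self-reported happiness → civic participation → commute duration); television hours (to home ownership via television hours → perceived stress → home ownership; to commute duration via television hours → volunteering hours → commute duration).
Every other variable lacks a causal path to at least one of home ownership and commute duration.

4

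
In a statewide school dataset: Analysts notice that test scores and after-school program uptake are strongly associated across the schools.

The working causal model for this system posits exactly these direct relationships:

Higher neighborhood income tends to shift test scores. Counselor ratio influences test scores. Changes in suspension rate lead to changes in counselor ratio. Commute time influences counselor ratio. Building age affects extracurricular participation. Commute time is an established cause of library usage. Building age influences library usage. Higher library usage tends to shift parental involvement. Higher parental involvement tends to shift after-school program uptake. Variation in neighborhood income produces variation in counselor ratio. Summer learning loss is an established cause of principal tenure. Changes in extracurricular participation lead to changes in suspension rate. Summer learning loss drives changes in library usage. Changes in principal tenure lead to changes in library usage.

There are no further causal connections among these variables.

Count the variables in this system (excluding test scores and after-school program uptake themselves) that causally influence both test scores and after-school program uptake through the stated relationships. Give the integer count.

The common causes are: building age (to test scores via building age → extracurricular participation → suspension rate → counselor ratio → test scores; to after-school program uptake via building age → library usage → parental involvement → after-school program uptake); commute time (to test scores via commute time → counselor ratio → test scores; to after-school program uptake via commute time → library usage → parental involvement → after-school program uptake).
Every other variable lacks a causal path to at least one of test scores and after-school program uptake.

2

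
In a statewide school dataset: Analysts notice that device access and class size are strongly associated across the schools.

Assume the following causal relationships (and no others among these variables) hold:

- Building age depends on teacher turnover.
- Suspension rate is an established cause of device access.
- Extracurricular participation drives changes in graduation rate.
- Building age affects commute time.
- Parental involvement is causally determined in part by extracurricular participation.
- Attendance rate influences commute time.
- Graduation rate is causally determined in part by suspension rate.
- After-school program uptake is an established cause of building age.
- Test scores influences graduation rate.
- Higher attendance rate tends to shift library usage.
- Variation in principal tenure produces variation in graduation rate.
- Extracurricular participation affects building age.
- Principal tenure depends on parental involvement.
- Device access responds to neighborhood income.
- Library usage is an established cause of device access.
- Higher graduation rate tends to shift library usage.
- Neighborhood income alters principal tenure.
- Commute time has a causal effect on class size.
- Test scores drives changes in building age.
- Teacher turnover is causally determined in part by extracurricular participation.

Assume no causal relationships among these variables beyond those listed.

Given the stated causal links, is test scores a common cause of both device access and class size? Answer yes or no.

yes

Test scores has a causal path to device access (test scores → graduation rate → library usage → device access) and to class size (test scores → building age → commute time → class size), so it is a common cause of both — a confounder.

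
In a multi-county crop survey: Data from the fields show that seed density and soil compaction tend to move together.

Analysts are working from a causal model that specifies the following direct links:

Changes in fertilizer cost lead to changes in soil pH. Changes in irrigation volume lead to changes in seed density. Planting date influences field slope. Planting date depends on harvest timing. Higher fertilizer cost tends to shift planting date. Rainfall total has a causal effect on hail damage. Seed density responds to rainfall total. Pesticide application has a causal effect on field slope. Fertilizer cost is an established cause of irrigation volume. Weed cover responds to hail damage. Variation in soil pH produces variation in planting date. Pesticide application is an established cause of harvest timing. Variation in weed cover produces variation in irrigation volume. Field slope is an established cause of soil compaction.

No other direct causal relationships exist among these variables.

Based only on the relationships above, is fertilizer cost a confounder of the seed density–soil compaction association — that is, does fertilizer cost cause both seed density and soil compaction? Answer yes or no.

Fertilizer cost has a causal path to seed density (fertilizer cost → irrigation volume → seed density) and to soil compaction (fertilizer cost → planting date → field slope → soil compaction), so it is a common cause of both — a confounder.

yes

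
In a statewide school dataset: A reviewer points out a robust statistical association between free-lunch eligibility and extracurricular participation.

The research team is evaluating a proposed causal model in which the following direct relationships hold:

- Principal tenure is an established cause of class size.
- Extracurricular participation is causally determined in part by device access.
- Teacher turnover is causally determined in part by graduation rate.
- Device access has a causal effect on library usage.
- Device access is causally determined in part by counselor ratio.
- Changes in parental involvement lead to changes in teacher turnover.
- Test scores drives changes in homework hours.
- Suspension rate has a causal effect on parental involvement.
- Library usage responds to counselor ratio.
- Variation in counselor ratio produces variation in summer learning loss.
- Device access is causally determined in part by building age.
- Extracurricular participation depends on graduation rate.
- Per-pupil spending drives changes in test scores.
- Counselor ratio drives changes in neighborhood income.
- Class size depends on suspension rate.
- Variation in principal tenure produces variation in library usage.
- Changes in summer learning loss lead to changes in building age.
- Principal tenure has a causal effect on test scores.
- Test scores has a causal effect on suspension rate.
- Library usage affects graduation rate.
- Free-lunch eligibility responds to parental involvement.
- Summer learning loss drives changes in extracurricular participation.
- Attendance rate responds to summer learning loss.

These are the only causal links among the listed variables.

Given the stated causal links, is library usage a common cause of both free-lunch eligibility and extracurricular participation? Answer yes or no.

no

Library usage has no stated causal path to free-lunch eligibility. A confounder must cause both variables, so library usage does not qualify.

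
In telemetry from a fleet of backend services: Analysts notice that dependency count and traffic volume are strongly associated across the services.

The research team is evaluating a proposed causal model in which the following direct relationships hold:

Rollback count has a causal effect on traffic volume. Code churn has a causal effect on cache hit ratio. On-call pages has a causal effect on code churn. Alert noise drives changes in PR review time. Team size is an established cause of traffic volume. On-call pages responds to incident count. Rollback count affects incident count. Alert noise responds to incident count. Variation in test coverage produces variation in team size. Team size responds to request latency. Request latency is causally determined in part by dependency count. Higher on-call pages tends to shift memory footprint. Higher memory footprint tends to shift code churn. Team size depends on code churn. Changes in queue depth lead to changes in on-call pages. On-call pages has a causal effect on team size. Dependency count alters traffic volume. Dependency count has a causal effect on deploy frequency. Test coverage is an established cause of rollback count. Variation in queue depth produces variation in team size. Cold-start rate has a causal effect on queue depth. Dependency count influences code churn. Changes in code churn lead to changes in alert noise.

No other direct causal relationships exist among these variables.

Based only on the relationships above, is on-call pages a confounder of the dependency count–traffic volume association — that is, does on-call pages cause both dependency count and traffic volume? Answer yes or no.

On-call pages has no stated causal path to dependency count. A confounder must cause both variables, so on-call pages does not qualify.

no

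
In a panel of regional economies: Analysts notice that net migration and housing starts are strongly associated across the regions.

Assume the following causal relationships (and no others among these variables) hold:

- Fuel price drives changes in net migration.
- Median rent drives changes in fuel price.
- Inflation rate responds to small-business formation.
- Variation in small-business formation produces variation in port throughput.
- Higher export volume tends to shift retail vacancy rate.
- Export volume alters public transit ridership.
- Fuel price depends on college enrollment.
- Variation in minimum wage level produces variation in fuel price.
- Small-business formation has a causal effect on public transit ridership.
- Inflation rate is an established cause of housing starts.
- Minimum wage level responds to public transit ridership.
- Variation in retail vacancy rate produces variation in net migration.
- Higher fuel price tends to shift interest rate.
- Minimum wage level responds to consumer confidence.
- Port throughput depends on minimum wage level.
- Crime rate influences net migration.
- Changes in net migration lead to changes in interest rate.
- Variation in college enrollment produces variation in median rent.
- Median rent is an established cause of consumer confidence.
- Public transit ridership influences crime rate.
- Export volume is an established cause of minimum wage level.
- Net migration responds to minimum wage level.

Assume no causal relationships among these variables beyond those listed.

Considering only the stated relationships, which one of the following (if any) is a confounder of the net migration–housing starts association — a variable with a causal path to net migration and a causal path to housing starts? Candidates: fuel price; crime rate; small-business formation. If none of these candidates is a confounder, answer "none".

Small-business formation causes net migration (small-business formation → public transit ridership → crime rate → net migration) and also causes housing starts (small-business formation → inflation rate → housing starts); it is a common cause of both.
Each of the other candidates lacks a causal path to at least one of net migration and housing starts, so they do not confound the relationship.

small-business formation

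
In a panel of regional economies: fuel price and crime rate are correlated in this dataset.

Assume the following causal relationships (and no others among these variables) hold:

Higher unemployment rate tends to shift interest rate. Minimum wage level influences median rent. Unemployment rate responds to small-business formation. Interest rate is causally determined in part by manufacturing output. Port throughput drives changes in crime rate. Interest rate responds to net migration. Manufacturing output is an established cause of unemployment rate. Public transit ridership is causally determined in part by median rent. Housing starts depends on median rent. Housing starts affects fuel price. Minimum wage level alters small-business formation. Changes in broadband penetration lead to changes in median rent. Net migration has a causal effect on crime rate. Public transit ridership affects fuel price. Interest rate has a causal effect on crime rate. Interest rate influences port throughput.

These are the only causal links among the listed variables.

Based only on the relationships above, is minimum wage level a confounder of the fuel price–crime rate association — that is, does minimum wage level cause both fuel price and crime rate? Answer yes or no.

yes

Minimum wage level has a causal path to fuel price (minimum wage level → median rent → housing starts → fuel price) and to crime rate (minimum wage level → small-business formation → unemployment rate → interest rate → crime rate), so it is a common cause of both — a confounder.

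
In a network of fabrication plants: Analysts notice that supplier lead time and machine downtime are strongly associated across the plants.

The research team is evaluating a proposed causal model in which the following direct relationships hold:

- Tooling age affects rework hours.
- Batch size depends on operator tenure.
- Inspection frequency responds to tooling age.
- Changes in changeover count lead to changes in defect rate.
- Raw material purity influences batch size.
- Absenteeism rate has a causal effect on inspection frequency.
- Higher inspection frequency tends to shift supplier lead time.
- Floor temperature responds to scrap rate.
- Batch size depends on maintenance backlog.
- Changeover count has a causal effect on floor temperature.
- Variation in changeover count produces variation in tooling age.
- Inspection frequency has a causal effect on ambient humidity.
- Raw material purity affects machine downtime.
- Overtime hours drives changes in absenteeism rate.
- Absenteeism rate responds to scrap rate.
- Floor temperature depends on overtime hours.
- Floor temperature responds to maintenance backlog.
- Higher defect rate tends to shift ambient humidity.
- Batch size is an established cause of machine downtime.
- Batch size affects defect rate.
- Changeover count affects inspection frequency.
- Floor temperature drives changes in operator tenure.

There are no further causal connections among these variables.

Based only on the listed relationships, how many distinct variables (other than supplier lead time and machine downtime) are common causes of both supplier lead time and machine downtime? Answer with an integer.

3

The common causes are: changeover count (to supplier lead time via changeover count → inspection frequency → supplier lead time; to machine downtime via changeover count → floor temperature → operator tenure → batch size → machine downtime); overtime hours (to supplier lead time via overtime hours → absenteeism rate → inspection frequency → supplier lead time; to machine downtime via overtime hours → floor temperature → operator tenure → batch size → machine downtime); scrap rate (to supplier lead time via scrap rate → absenteeism rate → inspection frequency → supplier lead time; to machine downtime via scrap rate → floor temperature → operator tenure → batch size → machine downtime).
Every other variable lacks a causal path to at least one of supplier lead time and machine downtime.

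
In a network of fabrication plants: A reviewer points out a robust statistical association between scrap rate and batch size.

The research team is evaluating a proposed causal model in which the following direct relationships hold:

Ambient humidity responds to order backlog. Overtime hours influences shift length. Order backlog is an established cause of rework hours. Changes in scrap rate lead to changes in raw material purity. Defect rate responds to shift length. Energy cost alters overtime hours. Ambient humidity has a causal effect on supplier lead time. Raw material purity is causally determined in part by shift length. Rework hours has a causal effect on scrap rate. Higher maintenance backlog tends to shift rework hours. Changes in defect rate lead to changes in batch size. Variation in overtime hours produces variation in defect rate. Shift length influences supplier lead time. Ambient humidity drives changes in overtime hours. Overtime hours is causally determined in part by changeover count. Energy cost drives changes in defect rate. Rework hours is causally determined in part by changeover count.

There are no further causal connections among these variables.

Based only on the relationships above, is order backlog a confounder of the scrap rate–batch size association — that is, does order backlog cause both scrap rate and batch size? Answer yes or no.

yes

Order backlog has a causal path to scrap rate (order backlog → rework hours → scrap rate) and to batch size (order backlog → ambient humidity → overtime hours → defect rate → batch size), so it is a common cause of both — a confounder.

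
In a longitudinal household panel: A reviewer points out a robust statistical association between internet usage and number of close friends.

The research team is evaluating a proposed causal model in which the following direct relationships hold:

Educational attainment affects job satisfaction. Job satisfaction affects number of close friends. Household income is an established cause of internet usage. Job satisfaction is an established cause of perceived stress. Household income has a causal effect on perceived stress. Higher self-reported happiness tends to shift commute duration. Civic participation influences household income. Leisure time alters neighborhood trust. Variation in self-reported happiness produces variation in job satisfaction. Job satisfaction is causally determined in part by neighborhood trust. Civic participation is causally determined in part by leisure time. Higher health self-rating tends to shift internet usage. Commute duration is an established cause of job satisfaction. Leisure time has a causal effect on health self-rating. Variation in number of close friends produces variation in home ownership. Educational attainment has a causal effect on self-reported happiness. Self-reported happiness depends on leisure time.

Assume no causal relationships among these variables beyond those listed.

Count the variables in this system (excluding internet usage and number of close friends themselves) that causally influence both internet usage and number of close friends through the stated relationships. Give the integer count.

1

The common causes are: leisure time (to internet usage via leisure time → health self-rating → internet usage; to number of close friends via leisure time → self-reported happiness → job satisfaction → number of close friends).
Every other variable lacks a causal path to at least one of internet usage and number of close friends.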